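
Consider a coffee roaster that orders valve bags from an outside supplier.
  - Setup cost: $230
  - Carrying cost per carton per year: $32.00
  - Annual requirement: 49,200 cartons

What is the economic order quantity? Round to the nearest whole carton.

Q* = √(2·D·S / H) = √(2·49,200·230 / 32) = √707,250.0 ≈ 840.98

841 cartons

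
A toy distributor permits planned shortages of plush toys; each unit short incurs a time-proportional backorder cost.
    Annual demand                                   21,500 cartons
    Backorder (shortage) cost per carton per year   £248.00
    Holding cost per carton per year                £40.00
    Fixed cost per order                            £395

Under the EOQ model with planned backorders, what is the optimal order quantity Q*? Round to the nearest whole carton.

702 cartons

Q* = √(2DS/H) · √((H + b)/b)
   = √(2 × 21,500 × 395 / 40) · √((40 + 248) / 248)
   = 651.633 × 1.0776 ≈ 702.22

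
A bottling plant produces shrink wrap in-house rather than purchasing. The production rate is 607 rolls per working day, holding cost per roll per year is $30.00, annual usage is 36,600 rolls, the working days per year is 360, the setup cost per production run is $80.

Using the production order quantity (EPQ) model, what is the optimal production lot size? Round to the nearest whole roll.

484 rolls

Daily demand d = 36,600/360 = 101.667; p = 607; 1 − d/p = 0.83251
EPQ = √(2DS / (H(1 − d/p)))
    = √(2 × 36,600 × 80 / (30 × 0.83251)) ≈ 484.22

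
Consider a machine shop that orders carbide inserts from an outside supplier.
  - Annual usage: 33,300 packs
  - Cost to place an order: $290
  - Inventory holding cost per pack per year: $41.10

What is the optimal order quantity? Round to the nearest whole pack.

Optimal lot size Q* = (2 × 33,300 × $290 / $41.1)^½ ≈ 685.51

686 packs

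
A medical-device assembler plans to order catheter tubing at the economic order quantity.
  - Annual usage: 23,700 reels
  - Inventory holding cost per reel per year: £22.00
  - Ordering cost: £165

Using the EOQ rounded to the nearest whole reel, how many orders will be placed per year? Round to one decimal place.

39.8 orders per year

Optimal lot size Q* = (2 × 23,700 × £165 / £22)^½ ≈ 596.24 → Q = 596
Orders per year = D/Q = 23,700 / 596 = 39.765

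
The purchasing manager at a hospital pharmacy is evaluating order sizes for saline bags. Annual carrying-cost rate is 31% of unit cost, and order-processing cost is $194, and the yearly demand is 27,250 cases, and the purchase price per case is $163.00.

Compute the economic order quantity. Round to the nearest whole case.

457 cases

Carrying cost H = $163 × 31% = $50.5300/case/yr
Q* = √(2·D·S / H) = √(2·27,250·194 / 50.53) = √209,242.0 ≈ 457.43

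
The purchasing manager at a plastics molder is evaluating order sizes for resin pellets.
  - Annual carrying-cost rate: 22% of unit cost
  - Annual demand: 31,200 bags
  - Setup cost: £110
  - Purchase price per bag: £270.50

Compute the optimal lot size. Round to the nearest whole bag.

Carrying cost H = £270.5 × 22% = £59.5100/bag/yr
2DS/H = 2·31,200·110/59.51 = 115,341.96
EOQ = √115,341.96 ≈ 339.62

340 bags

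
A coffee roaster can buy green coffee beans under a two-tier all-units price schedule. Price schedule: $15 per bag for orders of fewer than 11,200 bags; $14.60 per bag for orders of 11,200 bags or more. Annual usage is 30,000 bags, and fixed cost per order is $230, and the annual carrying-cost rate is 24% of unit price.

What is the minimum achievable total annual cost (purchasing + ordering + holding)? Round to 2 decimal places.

H₁ = 24%×$15 = $3.6000;  H₂ = 24%×$14.60 = $3.5040
EOQ₁ = √(2×30,000×230/3.6000) = 1,957.89  (< 11,200, feasible at tier 1)
EOQ₂ = √(2×30,000×230/3.5040) = 1,984.53  (< 11,200 → use Q = 11,200 at tier-2 price)
TC(tier 1 (EOQ₁), Q≈1,957.9) = $457,048.40
TC(tier 2, Q≈11,200.0) = $458,238.47
Minimum at tier 1 (EOQ₁): $457,048.40

$457,048.40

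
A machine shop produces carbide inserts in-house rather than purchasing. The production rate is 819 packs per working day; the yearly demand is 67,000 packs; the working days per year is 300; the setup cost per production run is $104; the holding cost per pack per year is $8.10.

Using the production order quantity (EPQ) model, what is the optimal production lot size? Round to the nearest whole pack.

Daily demand d = 67,000/300 = 223.333; p = 819; 1 − d/p = 0.72731
EPQ = √(2DS / (H(1 − d/p)))
    = √(2 × 67,000 × 104 / (8.1 × 0.72731)) ≈ 1,538.04

1,538 packs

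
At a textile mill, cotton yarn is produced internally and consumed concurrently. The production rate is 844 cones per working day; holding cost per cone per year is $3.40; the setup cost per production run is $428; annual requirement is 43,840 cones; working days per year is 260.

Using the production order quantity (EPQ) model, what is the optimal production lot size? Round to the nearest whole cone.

Daily demand d = 43,840/260 = 168.615; p = 844; 1 − d/p = 0.80022
EPQ = √(2DS / (H(1 − d/p)))
    = √(2 × 43,840 × 428 / (3.4 × 0.80022)) ≈ 3,713.88

3,714 cones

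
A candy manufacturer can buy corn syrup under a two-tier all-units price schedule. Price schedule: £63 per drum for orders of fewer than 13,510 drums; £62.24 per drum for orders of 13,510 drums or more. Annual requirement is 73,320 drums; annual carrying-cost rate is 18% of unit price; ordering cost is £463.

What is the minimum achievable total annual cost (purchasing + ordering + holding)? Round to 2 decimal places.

£4,641,627.16

H₁ = 18%×£63 = £11.3400;  H₂ = 18%×£62.24 = £11.2032
EOQ₁ = √(2×73,320×463/11.3400) = 2,446.87  (< 13,510, feasible at tier 1)
EOQ₂ = √(2×73,320×463/11.2032) = 2,461.76  (< 13,510 → use Q = 13,510 at tier-2 price)
TC(tier 1 (EOQ₁), Q≈2,446.9) = £4,646,907.46
TC(tier 2, Q≈13,510.0) = £4,641,627.16
Minimum at tier 2: £4,641,627.16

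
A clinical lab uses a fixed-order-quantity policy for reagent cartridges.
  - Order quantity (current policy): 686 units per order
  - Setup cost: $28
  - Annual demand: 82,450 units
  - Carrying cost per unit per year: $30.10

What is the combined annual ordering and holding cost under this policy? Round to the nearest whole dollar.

$13,690

Orders/yr = 82,450/686 = 120.190; ordering cost = 120.190 × $28 = $3,365.31
Average inventory = 686/2 = 343; holding cost = 343 × $30.1 = $10,324.30
Total = $3,365.31 + $10,324.30 = $13,689.61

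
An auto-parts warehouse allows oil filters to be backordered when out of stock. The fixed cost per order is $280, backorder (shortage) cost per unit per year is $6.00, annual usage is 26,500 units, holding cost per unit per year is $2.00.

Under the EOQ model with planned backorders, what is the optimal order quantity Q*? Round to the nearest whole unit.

Q* = √(2DS/H) · √((H + b)/b)
   = √(2 × 26,500 × 280 / 2) · √((2 + 6) / 6)
   = 2,723.968 × 1.1547 ≈ 3,145.37

3,145 units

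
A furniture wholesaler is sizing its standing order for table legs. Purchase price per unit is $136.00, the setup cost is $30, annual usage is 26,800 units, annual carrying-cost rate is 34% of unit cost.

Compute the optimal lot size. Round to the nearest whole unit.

H = i·C = 0.34 × $136 = $46.2400 per unit-year
Optimal lot size Q* = (2 × 26,800 × $30 / $46.24)^½ ≈ 186.48

186 units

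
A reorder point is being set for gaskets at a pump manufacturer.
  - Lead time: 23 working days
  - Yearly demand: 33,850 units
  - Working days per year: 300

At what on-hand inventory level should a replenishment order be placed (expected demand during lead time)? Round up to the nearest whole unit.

Daily demand d = 33,850 / 300 = 112.833 units/day
Demand during lead time = 112.833 × 23 = 2,595.17
Reorder point = 2,595.17 → round up

2,596 units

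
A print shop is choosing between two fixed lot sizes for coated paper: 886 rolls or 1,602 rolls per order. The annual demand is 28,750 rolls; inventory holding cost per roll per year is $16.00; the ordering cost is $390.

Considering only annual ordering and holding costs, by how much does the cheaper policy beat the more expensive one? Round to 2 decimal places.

TC(Q) = (D/Q)S + (Q/2)H
TC(886) = (28,750/886)×390 + (886/2)×16 = $19,743.19
TC(1,602) = (28,750/1,602)×390 + (1,602/2)×16 = $19,815.06
|ΔTC| = |$19,743.19 − $19,815.06| = $71.87

$71.87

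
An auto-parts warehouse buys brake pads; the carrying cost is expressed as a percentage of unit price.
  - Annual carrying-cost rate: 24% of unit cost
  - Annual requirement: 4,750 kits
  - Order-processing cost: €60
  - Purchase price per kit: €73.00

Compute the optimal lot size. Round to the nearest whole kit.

H = i·C = 0.24 × €73 = €17.5200 per kit-year
Optimal lot size Q* = (2 × 4,750 × €60 / €17.52)^½ ≈ 180.37

180 kits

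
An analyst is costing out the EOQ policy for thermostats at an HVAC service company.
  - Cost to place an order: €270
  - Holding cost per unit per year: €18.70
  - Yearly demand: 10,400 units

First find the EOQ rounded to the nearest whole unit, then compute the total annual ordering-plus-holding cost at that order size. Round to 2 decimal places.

EOQ = √(2DS/H) = √(2 × 10,400 × 270 / 18.7)
    = √(300,320.86) ≈ 548.02 → Q = 548 units
Ordering: D/Q × S = 10,400/548 × €270 = €5,124.09
Holding:  Q/2 × H = 548/2 × €18.7 = €5,123.80
Total = €5,124.09 + €5,123.80 = €10,247.89

€10,247.89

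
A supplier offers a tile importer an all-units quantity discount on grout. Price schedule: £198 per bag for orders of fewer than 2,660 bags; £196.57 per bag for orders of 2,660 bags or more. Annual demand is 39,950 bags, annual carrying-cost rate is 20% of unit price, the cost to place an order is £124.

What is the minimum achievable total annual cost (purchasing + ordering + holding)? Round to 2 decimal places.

£7,907,121.45

H₁ = 20%×£198 = £39.6000;  H₂ = 20%×£196.57 = £39.3140
EOQ₁ = √(2×39,950×124/39.6000) = 500.19  (< 2,660, feasible at tier 1)
EOQ₂ = √(2×39,950×124/39.3140) = 502.01  (< 2,660 → use Q = 2,660 at tier-2 price)
TC(tier 1 (EOQ₁), Q≈500.2) = £7,929,907.60
TC(tier 2, Q≈2,660.0) = £7,907,121.45
Minimum at tier 2: £7,907,121.45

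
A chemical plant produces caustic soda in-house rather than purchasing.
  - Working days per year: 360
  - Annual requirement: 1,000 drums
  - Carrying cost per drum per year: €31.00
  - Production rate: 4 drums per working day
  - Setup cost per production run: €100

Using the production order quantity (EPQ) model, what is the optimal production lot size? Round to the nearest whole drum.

d = 1,000/360 = 2.7778 drums/day;  effective holding cost H(1 − d/p) = 31·(1 − 2.7778/4) = 9.47222
Q* = √(2DS / H_eff) = √(2·1,000·100 / 9.47222) ≈ 145.31

145 drums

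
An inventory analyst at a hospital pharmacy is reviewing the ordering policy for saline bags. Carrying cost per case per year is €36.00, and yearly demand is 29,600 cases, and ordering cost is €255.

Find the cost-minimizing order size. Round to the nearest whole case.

2DS/H = 2·29,600·255/36 = 419,333.33
EOQ = √419,333.33 ≈ 647.56

648 cases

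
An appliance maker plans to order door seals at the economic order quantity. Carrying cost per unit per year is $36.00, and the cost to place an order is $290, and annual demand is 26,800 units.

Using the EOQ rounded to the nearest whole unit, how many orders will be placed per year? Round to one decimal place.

40.8 orders per year

2DS/H = 2·26,800·290/36 = 431,777.78
EOQ = √431,777.78 ≈ 657.10 → Q = 657
Orders per year = D/Q = 26,800 / 657 = 40.791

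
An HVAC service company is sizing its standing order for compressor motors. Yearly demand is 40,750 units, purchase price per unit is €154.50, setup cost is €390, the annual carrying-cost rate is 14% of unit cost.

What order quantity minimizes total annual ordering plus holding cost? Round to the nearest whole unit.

Holding cost per unit per year: H = 14% × €154.5 = €21.6300
Optimal lot size Q* = (2 × 40,750 × €390 / €21.63)^½ ≈ 1,212.22

1,212 units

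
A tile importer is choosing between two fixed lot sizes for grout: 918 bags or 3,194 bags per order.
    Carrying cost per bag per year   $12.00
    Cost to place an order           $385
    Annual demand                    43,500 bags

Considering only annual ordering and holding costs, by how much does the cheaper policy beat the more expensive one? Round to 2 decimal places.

TC(Q) = (D/Q)S + (Q/2)H
TC(918) = (43,500/918)×385 + (918/2)×12 = $23,751.46
TC(3,194) = (43,500/3,194)×385 + (3,194/2)×12 = $24,407.43
|ΔTC| = |$23,751.46 − $24,407.43| = $655.96

$655.96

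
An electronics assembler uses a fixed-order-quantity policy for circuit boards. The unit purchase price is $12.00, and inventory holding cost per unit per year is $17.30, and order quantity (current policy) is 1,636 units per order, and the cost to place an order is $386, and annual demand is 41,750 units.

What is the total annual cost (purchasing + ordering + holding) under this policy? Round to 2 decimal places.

Orders/yr = 41,750/1,636 = 25.520; ordering cost = 25.520 × $386 = $9,850.55
Average inventory = 1,636/2 = 818; holding cost = 818 × $17.3 = $14,151.40
Purchase cost = D·C = 41,750 × 12 = $501,000.00
Total = $9,850.55 + $14,151.40 + $501,000.00 = $525,001.95

$525,001.95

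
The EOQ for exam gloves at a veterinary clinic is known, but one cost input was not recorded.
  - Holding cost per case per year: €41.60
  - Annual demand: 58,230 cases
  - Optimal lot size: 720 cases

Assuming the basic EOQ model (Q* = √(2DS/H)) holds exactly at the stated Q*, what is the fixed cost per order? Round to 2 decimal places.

From Q* = √(2DS/H) ⇒ Q*² = 2DS/H.
S = Q²H / (2D) = 720² × 41.6 / (2 × 58,230) = 185.1747

€185.17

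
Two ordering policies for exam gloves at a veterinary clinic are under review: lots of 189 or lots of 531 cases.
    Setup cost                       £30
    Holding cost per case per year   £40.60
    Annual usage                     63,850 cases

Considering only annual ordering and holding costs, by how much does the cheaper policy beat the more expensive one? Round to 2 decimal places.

Annual cost at Q: ordering D·S/Q plus holding Q·H/2.
TC(189) = (63,850/189)×30 + (189/2)×40.6 = £13,971.62
TC(531) = (63,850/531)×30 + (531/2)×40.6 = £14,386.64
Lots of 189 are cheaper by £415.02.

£415.02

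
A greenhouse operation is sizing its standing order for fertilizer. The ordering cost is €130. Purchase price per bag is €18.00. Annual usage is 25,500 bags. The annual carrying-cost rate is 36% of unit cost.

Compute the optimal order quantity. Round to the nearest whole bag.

H = i·C = 0.36 × €18 = €6.4800 per bag-year
Q* = √(2·D·S / H) = √(2·25,500·130 / 6.48) = √1,023,148.1 ≈ 1,011.51

1,012 bags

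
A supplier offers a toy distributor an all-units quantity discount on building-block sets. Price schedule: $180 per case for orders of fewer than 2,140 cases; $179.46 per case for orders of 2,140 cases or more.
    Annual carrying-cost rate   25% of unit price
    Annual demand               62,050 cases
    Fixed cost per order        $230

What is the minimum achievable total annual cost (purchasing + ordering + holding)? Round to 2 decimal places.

$11,190,167.48

H₁ = 25%×$180 = $45.0000;  H₂ = 25%×$179.46 = $44.8650
EOQ₁ = √(2×62,050×230/45.0000) = 796.42  (< 2,140, feasible at tier 1)
EOQ₂ = √(2×62,050×230/44.8650) = 797.62  (< 2,140 → use Q = 2,140 at tier-2 price)
TC(tier 1 (EOQ₁), Q≈796.4) = $11,204,839.02
TC(tier 2, Q≈2,140.0) = $11,190,167.48
Minimum at tier 2: $11,190,167.48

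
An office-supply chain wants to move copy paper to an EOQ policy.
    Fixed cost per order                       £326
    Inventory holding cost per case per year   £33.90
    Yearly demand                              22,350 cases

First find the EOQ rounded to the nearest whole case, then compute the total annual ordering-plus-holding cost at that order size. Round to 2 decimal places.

Optimal lot size Q* = (2 × 22,350 × £326 / £33.9)^½ ≈ 655.64 → Q = 656 cases
Annual ordering cost = (D/Q)·S = (22,350/656) × 326 = £11,106.86
Annual holding cost  = (Q/2)·H = (656/2) × 33.9 = £11,119.20
Total = £11,106.86 + £11,119.20 = £22,226.06

£22,226.06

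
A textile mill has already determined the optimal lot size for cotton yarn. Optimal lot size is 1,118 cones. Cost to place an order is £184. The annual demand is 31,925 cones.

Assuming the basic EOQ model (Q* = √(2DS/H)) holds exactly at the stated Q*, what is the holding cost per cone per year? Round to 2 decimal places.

£9.40

Since Q* = (2DS/H)^½, squaring gives Q*²·H = 2DS.
H = 2DS / Q² = 2 × 31,925 × 184 / 1,118² = 9.3993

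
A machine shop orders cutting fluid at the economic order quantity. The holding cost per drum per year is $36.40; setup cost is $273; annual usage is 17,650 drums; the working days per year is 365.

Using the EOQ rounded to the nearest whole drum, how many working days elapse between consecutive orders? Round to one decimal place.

10.7 days

Optimal lot size Q* = (2 × 17,650 × $273 / $36.4)^½ ≈ 514.54 → Q = 515 drums
T = Q/D × 365 days = 515/17,650 × 365 = 10.650 days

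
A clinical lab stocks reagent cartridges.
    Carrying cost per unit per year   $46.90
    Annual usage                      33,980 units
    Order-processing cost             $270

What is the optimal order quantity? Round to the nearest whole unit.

Optimal lot size Q* = (2 × 33,980 × $270 / $46.9)^½ ≈ 625.49

625 units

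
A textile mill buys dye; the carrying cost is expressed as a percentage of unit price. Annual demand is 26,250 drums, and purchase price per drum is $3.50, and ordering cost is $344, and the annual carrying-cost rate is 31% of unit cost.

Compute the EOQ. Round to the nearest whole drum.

4,080 drums

Holding cost per drum per year: H = 31% × $3.5 = $1.0850
2DS/H = 2·26,250·344/1.085 = 16,645,161.29
EOQ = √16,645,161.29 ≈ 4,079.85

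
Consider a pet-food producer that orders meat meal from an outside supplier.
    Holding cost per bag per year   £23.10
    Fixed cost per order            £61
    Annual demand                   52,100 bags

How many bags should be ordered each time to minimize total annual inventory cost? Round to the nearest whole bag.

Optimal lot size Q* = (2 × 52,100 × £61 / £23.1)^½ ≈ 524.56

525 bags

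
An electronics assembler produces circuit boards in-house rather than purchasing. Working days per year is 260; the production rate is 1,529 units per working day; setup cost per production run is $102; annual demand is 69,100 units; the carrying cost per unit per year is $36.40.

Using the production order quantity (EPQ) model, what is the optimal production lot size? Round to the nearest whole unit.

685 units

d = 69,100/260 = 265.7692 units/day;  effective holding cost H(1 − d/p) = 36.4·(1 − 265.7692/1529) = 30.07299
Q* = √(2DS / H_eff) = √(2·69,100·102 / 30.07299) ≈ 684.65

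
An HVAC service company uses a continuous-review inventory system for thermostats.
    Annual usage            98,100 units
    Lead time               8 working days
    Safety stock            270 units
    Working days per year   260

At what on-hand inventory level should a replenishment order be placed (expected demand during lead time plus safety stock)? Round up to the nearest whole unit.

Daily demand d = 98,100 / 260 = 377.308 units/day
Demand during lead time = 377.308 × 8 = 3,018.46
Reorder point = 3,018.46 + 270 = 3,288.46 → round up

3,289 units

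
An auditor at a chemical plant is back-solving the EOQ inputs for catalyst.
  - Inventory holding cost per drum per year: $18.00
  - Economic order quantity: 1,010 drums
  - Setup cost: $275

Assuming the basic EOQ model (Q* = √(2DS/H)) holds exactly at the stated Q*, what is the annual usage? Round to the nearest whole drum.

Since Q* = (2DS/H)^½, squaring gives Q*²·H = 2DS.
D = Q²H / (2S) = 1,010² × 18 / (2 × 275) = 33,385.09

33,385 drums per year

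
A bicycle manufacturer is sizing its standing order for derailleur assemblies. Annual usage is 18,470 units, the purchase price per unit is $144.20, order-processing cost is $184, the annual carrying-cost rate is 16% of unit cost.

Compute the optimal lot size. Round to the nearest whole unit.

Holding cost per unit per year: H = 16% × $144.2 = $23.0720
Optimal lot size Q* = (2 × 18,470 × $184 / $23.072)^½ ≈ 542.77

543 units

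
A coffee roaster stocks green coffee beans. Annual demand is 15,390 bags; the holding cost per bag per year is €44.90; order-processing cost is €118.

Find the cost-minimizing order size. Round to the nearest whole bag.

284 bags

2DS/H = 2·15,390·118/44.9 = 80,891.76
EOQ = √80,891.76 ≈ 284.41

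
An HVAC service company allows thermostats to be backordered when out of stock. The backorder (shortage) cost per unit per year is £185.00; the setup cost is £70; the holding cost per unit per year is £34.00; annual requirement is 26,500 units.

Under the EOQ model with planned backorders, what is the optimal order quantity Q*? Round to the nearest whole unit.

359 units

Basic EOQ = √(2·26,500·70/34) = 330.330
Backorder adjustment √((H+b)/b) = √((34+185)/185) = 1.0880
Q* = 330.330 × 1.0880 ≈ 359.40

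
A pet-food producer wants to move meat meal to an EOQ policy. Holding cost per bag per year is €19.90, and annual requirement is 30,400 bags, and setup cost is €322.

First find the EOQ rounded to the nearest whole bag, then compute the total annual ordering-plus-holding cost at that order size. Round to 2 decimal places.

Optimal lot size Q* = (2 × 30,400 × €322 / €19.9)^½ ≈ 991.87 → Q = 992 bags
Annual ordering cost = (D/Q)·S = (30,400/992) × 322 = €9,867.74
Annual holding cost  = (Q/2)·H = (992/2) × 19.9 = €9,870.40
Total = €9,867.74 + €9,870.40 = €19,738.14

€19,738.14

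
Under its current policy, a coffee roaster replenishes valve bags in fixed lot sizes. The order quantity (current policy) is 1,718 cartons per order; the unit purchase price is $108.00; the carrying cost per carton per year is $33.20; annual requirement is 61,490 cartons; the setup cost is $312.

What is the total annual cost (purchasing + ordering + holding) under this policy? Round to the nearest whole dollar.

$6,680,606

Orders/yr = 61,490/1,718 = 35.792; ordering cost = 35.792 × $312 = $11,166.98
Average inventory = 1,718/2 = 859; holding cost = 859 × $33.2 = $28,518.80
Purchase cost = D·C = 61,490 × 108 = $6,640,920.00
Total = $11,166.98 + $28,518.80 + $6,640,920.00 = $6,680,605.78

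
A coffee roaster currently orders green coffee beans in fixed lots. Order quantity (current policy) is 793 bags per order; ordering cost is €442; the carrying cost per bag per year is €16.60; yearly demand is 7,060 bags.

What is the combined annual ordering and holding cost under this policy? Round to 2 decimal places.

Ordering: D/Q × S = 7,060/793 × €442 = €3,935.08
Holding:  Q/2 × H = 793/2 × €16.6 = €6,581.90
Total = €3,935.08 + €6,581.90 = €10,516.98

€10,516.98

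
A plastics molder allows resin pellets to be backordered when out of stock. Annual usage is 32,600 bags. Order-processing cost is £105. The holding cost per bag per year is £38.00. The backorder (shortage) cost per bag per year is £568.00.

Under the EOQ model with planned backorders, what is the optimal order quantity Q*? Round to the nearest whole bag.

Basic EOQ = √(2·32,600·105/38) = 424.450
Backorder adjustment √((H+b)/b) = √((38+568)/568) = 1.0329
Q* = 424.450 × 1.0329 ≈ 438.42

438 bags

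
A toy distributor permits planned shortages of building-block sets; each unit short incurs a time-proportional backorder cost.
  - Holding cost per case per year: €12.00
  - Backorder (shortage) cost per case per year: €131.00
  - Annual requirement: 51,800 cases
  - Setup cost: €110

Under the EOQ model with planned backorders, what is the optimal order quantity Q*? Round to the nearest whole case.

Basic EOQ = √(2·51,800·110/12) = 974.508
Backorder adjustment √((H+b)/b) = √((12+131)/131) = 1.0448
Q* = 974.508 × 1.0448 ≈ 1,018.16

1,018 cases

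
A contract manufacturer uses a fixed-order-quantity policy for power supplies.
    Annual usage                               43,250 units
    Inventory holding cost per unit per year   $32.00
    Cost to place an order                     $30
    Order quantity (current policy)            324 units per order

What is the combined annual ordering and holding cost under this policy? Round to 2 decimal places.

$9,188.63

Orders/yr = 43,250/324 = 133.488; ordering cost = 133.488 × $30 = $4,004.63
Average inventory = 324/2 = 162; holding cost = 162 × $32 = $5,184.00
Total = $4,004.63 + $5,184.00 = $9,188.63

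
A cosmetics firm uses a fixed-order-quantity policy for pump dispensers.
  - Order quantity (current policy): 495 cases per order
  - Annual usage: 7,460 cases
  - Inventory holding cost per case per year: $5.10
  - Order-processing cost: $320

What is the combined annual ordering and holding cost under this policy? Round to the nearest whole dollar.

Annual ordering cost = (D/Q)·S = (7,460/495) × 320 = $4,822.63
Annual holding cost  = (Q/2)·H = (495/2) × 5.1 = $1,262.25
Total = $4,822.63 + $1,262.25 = $6,084.88

$6,085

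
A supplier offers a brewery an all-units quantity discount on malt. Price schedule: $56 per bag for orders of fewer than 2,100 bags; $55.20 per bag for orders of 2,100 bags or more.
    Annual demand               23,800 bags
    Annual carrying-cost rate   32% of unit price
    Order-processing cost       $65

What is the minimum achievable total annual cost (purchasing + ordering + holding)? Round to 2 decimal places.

H₁ = 32%×$56 = $17.9200;  H₂ = 32%×$55.20 = $17.6640
EOQ₁ = √(2×23,800×65/17.9200) = 415.52  (< 2,100, feasible at tier 1)
EOQ₂ = √(2×23,800×65/17.6640) = 418.52  (< 2,100 → use Q = 2,100 at tier-2 price)
TC(tier 1 (EOQ₁), Q≈415.5) = $1,340,246.11
TC(tier 2, Q≈2,100.0) = $1,333,043.87
Minimum at tier 2: $1,333,043.87

$1,333,043.87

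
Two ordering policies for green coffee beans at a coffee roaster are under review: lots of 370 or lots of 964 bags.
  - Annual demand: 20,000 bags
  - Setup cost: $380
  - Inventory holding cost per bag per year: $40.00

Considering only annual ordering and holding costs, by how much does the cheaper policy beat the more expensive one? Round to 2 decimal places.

For each Q, cost = (D/Q)·S + (Q/2)·H.
TC(370) = (20,000/370)×380 + (370/2)×40 = $27,940.54
TC(964) = (20,000/964)×380 + (964/2)×40 = $27,163.82
Cheaper: Q = 964.  Difference = $776.72

$776.72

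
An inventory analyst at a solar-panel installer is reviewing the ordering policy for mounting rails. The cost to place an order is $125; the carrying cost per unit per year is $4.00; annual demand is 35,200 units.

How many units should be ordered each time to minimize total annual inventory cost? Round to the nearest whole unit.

EOQ = √(2DS/H) = √(2 × 35,200 × 125 / 4)
    = √(2,200,000.00) ≈ 1,483.24

1,483 units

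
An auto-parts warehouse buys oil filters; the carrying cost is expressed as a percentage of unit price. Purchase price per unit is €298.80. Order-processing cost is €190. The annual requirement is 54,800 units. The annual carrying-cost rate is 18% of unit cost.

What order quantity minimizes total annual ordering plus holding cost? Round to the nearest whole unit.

Holding cost per unit per year: H = 18% × €298.8 = €53.7840
Q* = √(2·D·S / H) = √(2·54,800·190 / 53.784) = √387,178.3 ≈ 622.24

622 units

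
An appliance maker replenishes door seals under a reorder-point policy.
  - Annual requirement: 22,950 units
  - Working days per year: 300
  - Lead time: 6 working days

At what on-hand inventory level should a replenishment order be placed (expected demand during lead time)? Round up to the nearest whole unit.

459 units

Daily demand d = 22,950 / 300 = 76.500 units/day
Demand during lead time = 76.500 × 6 = 459.00
Reorder point = 459.00 → round up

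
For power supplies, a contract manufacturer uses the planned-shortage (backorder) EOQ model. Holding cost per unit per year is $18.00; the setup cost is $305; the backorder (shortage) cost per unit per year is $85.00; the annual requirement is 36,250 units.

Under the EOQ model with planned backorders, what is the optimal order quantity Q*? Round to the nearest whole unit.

Q* = √(2DS/H) · √((H + b)/b)
   = √(2 × 36,250 × 305 / 18) · √((18 + 85) / 85)
   = 1,108.365 × 1.1008 ≈ 1,220.09

1,220 units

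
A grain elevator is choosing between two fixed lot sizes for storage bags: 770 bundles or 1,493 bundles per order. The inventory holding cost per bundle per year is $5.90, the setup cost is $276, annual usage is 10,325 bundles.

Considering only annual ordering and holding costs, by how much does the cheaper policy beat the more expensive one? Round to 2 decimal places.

TC(Q) = (D/Q)S + (Q/2)H
TC(770) = (10,325/770)×276 + (770/2)×5.9 = $5,972.41
TC(1,493) = (10,325/1,493)×276 + (1,493/2)×5.9 = $6,313.06
Lots of 770 are cheaper by $340.65.

$340.65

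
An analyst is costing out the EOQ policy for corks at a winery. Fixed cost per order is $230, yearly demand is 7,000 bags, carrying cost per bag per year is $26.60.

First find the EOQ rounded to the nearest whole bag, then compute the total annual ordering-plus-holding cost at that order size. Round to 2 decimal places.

Q* = √(2·D·S / H) = √(2·7,000·230 / 26.6) = √121,052.6 ≈ 347.93 → Q = 348 bags
Orders/yr = 7,000/348 = 20.115; ordering cost = 20.115 × $230 = $4,626.44
Average inventory = 348/2 = 174; holding cost = 174 × $26.6 = $4,628.40
Total = $4,626.44 + $4,628.40 = $9,254.84

$9,254.84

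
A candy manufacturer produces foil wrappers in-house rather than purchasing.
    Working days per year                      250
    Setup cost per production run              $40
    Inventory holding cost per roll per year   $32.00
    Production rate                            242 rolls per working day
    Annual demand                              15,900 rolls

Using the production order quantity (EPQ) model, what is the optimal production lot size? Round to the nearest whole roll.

232 rolls

Daily demand d = 15,900/250 = 63.600; p = 242; 1 − d/p = 0.73719
EPQ = √(2DS / (H(1 − d/p)))
    = √(2 × 15,900 × 40 / (32 × 0.73719)) ≈ 232.21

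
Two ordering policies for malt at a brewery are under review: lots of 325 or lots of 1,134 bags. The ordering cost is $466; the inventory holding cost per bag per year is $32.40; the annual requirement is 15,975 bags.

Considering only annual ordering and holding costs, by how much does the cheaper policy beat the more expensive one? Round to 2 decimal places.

Annual cost at Q: ordering D·S/Q plus holding Q·H/2.
TC(325) = (15,975/325)×466 + (325/2)×32.4 = $28,170.69
TC(1,134) = (15,975/1,134)×466 + (1,134/2)×32.4 = $24,935.48
Lots of 1,134 are cheaper by $3,235.21.

$3,235.21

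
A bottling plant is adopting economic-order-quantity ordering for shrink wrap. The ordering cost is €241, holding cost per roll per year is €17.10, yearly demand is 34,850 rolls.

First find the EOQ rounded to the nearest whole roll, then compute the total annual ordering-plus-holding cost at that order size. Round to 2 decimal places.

EOQ = √(2DS/H) = √(2 × 34,850 × 241 / 17.1)
    = √(982,321.64) ≈ 991.12 → Q = 991 rolls
Ordering: D/Q × S = 34,850/991 × €241 = €8,475.13
Holding:  Q/2 × H = 991/2 × €17.1 = €8,473.05
Total = €8,475.13 + €8,473.05 = €16,948.18

€16,948.18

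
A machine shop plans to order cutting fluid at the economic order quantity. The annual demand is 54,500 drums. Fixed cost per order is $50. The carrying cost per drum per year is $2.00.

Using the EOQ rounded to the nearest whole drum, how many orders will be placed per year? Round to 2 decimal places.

33.01 orders per year

2DS/H = 2·54,500·50/2 = 2,725,000.00
EOQ = √2,725,000.00 ≈ 1,650.76 → Q = 1,651
Orders per year = D/Q = 54,500 / 1,651 = 33.010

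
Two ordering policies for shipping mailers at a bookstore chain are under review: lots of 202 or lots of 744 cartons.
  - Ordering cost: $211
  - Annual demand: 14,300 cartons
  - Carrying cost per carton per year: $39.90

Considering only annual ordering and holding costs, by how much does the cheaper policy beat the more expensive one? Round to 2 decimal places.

TC(Q) = (D/Q)S + (Q/2)H
TC(202) = (14,300/202)×211 + (202/2)×39.9 = $18,967.03
TC(744) = (14,300/744)×211 + (744/2)×39.9 = $18,898.31
Lots of 744 are cheaper by $68.72.

$68.72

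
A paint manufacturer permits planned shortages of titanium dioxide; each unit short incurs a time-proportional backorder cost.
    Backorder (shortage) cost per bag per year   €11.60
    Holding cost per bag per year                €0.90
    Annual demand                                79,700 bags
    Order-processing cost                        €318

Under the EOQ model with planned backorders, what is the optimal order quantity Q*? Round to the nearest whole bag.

7,790 bags

Basic EOQ = √(2·79,700·318/0.9) = 7,504.754
Backorder adjustment √((H+b)/b) = √((0.9+11.6)/11.6) = 1.0381
Q* = 7,504.754 × 1.0381 ≈ 7,790.45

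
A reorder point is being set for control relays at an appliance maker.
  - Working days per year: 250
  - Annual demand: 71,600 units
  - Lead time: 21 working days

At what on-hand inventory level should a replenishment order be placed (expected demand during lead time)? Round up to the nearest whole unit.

6,015 units

Daily demand d = 71,600 / 250 = 286.400 units/day
Demand during lead time = 286.400 × 21 = 6,014.40
Reorder point = 6,014.40 → round up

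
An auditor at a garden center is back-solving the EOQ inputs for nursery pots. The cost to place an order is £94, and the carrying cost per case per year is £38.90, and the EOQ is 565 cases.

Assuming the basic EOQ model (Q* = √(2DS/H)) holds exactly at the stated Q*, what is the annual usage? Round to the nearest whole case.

66,052 cases per year

EOQ relation: Q² = 2DS/H, so rearrange for the unknown.
D = Q²H / (2S) = 565² × 38.9 / (2 × 94) = 66,052.41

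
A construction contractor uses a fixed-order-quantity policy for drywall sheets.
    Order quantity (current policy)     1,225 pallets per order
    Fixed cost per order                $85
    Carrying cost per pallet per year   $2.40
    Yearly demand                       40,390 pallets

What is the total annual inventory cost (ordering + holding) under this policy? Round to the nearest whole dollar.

Annual ordering cost = (D/Q)·S = (40,390/1,225) × 85 = $2,802.57
Annual holding cost  = (Q/2)·H = (1,225/2) × 2.4 = $1,470.00
Total = $2,802.57 + $1,470.00 = $4,272.57

$4,273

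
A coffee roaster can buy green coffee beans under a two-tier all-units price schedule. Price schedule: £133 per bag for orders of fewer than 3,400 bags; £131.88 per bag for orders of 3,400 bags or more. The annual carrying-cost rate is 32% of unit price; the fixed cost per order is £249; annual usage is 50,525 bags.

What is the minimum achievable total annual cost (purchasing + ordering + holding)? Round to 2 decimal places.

£6,738,679.93

H₁ = 32%×£133 = £42.5600;  H₂ = 32%×£131.88 = £42.2016
EOQ₁ = √(2×50,525×249/42.5600) = 768.89  (< 3,400, feasible at tier 1)
EOQ₂ = √(2×50,525×249/42.2016) = 772.15  (< 3,400 → use Q = 3,400 at tier-2 price)
TC(tier 1 (EOQ₁), Q≈768.9) = £6,752,549.17
TC(tier 2, Q≈3,400.0) = £6,738,679.93
Minimum at tier 2: £6,738,679.93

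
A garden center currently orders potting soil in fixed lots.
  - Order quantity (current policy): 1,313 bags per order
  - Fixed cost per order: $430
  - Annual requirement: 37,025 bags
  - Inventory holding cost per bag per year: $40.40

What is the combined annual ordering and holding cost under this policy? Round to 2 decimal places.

Orders/yr = 37,025/1,313 = 28.199; ordering cost = 28.199 × $430 = $12,125.48
Average inventory = 1,313/2 = 656.5; holding cost = 656.5 × $40.4 = $26,522.60
Total = $12,125.48 + $26,522.60 = $38,648.08

$38,648.08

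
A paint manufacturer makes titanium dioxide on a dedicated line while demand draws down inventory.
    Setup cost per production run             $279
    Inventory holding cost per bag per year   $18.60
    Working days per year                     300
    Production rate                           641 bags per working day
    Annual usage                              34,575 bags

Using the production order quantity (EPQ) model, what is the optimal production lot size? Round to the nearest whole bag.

1,125 bags

Daily demand d = 34,575/300 = 115.250; p = 641; 1 − d/p = 0.82020
EPQ = √(2DS / (H(1 − d/p)))
    = √(2 × 34,575 × 279 / (18.6 × 0.82020)) ≈ 1,124.56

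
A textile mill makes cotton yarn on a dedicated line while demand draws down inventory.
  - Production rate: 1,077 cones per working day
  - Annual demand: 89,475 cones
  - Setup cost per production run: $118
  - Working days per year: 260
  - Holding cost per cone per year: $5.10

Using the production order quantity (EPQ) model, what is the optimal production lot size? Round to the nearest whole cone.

Daily demand d = 89,475/260 = 344.135; p = 1077; 1 − d/p = 0.68047
EPQ = √(2DS / (H(1 − d/p)))
    = √(2 × 89,475 × 118 / (5.1 × 0.68047)) ≈ 2,466.71

2,467 cones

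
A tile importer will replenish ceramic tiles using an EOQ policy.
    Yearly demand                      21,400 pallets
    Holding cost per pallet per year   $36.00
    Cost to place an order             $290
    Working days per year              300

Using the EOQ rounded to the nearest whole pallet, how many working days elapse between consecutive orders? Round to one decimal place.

EOQ = √(2DS/H) = √(2 × 21,400 × 290 / 36)
    = √(344,777.78) ≈ 587.18 → Q = 587 pallets
Days between orders = 300 / (D/Q) = 300 / 36.457 ≈ 8.229

8.2 days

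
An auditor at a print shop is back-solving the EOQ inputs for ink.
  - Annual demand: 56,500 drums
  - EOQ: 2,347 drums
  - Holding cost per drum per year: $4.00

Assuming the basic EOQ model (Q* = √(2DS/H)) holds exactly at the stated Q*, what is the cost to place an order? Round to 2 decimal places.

$194.99

Since Q* = (2DS/H)^½, squaring gives Q*²·H = 2DS.
S = Q²H / (2D) = 2,347² × 4 / (2 × 56,500) = 194.9879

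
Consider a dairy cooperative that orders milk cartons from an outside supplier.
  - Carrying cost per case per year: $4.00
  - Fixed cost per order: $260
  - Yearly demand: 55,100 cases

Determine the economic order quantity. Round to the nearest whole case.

EOQ = √(2DS/H) = √(2 × 55,100 × 260 / 4)
    = √(7,163,000.00) ≈ 2,676.38

2,676 cases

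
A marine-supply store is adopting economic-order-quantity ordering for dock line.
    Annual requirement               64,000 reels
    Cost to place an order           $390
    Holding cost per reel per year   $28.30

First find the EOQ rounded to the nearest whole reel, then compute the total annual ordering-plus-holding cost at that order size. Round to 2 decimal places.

EOQ = √(2DS/H) = √(2 × 64,000 × 390 / 28.3)
    = √(1,763,957.60) ≈ 1,328.14 → Q = 1,328 reels
Orders/yr = 64,000/1,328 = 48.193; ordering cost = 48.193 × $390 = $18,795.18
Average inventory = 1,328/2 = 664; holding cost = 664 × $28.3 = $18,791.20
Total = $18,795.18 + $18,791.20 = $37,586.38

$37,586.38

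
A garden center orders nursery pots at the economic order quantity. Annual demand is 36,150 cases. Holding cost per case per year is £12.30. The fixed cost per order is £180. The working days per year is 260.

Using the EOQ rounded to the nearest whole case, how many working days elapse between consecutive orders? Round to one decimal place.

Optimal lot size Q* = (2 × 36,150 × £180 / £12.3)^½ ≈ 1,028.61 → Q = 1,029 cases
Cycle time = (working days × Q)/D = (260 × 1,029) / 36,150 = 7.401 days

7.4 days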